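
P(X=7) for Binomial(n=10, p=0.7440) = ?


C(10,7) = 120
p^7 = 0.126186
(1-p)^3 = 0.016777
P = 120 * 0.126186 * 0.016777 = 0.2540

P(X=7) = 0.2540


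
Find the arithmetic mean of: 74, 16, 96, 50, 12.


Sum = 74 + 16 + 96 + 50 + 12 = 248
n = 5
Mean = 248/5 = 49.6000

Mean = 49.6000


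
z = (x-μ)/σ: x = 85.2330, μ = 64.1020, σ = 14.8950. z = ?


z = (85.2330 - 64.1020)/14.8950
= 21.1310/14.8950
= 1.4187

z = 1.4187


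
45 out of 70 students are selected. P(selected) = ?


P = 45/70 = 0.6429

P = 0.6429


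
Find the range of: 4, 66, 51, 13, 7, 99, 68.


Max = 99, Min = 4
Range = 99 - 4 = 95

Range = 95


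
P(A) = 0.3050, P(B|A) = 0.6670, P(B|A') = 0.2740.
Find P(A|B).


P(B) = P(B|A)*P(A) + P(B|A')*P(A')
= 0.6670*0.3050 + 0.2740*0.6950
= 0.203435 + 0.190430 = 0.393865
P(A|B) = 0.203435/0.393865 = 0.5165

P(A|B) = 0.5165


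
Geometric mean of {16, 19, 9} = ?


Product = 16 × 19 × 9 = 2736
GM = 2736^(1/3) = 13.9864

GM = 13.9864


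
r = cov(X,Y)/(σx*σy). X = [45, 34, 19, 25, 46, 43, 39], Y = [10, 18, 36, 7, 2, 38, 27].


Mean X = 35.8571, Mean Y = 19.7143
SD X = 9.657396, SD Y = 13.231070
Cov = -35.469388
r = -35.469388/(9.657396*13.231070) = -0.2776

r = -0.2776


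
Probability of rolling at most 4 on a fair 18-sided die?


Favorable outcomes (roll ≤ 4): 4
Total outcomes = 18
P = 4/18 = 0.2222

P = 0.2222


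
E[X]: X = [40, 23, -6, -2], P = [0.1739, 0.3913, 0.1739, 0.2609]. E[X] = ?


E[X] = 40*0.1739 + 23*0.3913 - 6*0.1739 - 2*0.2609
= 6.9560 + 8.9999 - 1.0434 - 0.5218
= 14.3907

E[X] = 14.3907


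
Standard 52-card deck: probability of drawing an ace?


4 aces in 52 cards
P = 4/52 = 0.0769

P = 0.0769


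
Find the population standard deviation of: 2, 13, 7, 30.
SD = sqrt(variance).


Mean = 13.0000
Variance = 111.5000
SD = sqrt(111.5000) = 10.5594

SD = 10.5594


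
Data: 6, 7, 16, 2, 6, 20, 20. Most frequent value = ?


Frequencies: 2:1, 6:2, 7:1, 16:1, 20:2
Max frequency = 2
Mode = 6, 20

Mode = 6, 20


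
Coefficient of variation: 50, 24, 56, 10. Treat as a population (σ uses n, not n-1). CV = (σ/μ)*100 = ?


Mean = 35.0000
SD = 18.7883
CV = (18.7883/35.0000)*100 = 53.6808%

CV = 53.6808%


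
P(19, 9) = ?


P(19,9) = 19!/10!
= 121645100408832000/3628800
= 33522128640

P(19,9) = 33522128640


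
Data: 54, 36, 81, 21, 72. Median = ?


Sorted: 21, 36, 54, 72, 81
n = 5 (odd)
Middle value = 54

Median = 54


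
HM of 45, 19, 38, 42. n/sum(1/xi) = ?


Sum of reciprocals = 1/45 + 1/19 + 1/38 + 1/42 = 0.124979
HM = 4/0.124979 = 32.0053

HM = 32.0053


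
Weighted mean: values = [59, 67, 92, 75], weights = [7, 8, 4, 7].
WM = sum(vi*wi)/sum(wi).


Numerator = 59*7 + 67*8 + 92*4 + 75*7 = 1842
Denominator = 7 + 8 + 4 + 7 = 26
WM = 1842/26 = 70.8462

WM = 70.8462


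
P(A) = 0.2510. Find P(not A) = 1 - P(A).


P(not A) = 1 - 0.2510 = 0.7490

P(not A) = 0.7490


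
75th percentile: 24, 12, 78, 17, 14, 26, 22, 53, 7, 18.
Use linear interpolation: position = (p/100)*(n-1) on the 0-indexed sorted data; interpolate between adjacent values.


Sorted: 7, 12, 14, 17, 18, 22, 24, 26, 53, 78
n = 10
Index = 75/100 * 9 = 6.7500
Lower = data[6] = 24, Upper = data[7] = 26
P75 = 24 + 0.7500*(2) = 25.5000

P75 = 25.5000


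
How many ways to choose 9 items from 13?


C(13,9) = 13!/(9! × 4!)
= 6227020800/(362880 × 24)
= 715

C(13,9) = 715


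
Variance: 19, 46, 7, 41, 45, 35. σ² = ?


Mean = 32.1667
Squared deviations: 173.3611, 191.3611, 633.3611, 78.0278, 164.6944, 8.0278
Sum = 1248.8333
Variance = 1248.8333/6 = 208.1389

Variance = 208.1389


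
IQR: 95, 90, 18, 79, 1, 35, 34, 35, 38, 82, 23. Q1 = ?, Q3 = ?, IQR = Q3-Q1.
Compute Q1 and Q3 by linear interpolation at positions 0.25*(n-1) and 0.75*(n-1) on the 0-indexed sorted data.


Sorted: 1, 18, 23, 34, 35, 35, 38, 79, 82, 90, 95
Q1 (25th %ile) = 28.5000
Q3 (75th %ile) = 80.5000
IQR = 80.5000 - 28.5000 = 52.0000

IQR = 52.0000


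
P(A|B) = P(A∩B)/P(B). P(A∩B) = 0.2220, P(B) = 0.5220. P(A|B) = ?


P(A|B) = 0.2220/0.5220 = 0.4253

P(A|B) = 0.4253


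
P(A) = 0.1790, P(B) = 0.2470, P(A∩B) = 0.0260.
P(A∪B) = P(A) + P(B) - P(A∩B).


P(A∪B) = 0.1790 + 0.2470 - 0.0260
= 0.4260 - 0.0260
= 0.4000

P(A∪B) = 0.4000


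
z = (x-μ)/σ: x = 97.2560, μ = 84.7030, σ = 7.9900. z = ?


z = (97.2560 - 84.7030)/7.9900
= 12.5530/7.9900
= 1.5711

z = 1.5711


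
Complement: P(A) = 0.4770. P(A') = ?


P(not A) = 1 - 0.4770 = 0.5230

P(not A) = 0.5230


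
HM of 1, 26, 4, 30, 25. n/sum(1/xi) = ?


Sum of reciprocals = 1/1 + 1/26 + 1/4 + 1/30 + 1/25 = 1.361795
HM = 5/1.361795 = 3.6716

HM = 3.6716


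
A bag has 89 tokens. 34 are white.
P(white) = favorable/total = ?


P = 34/89 = 0.3820

P = 0.3820


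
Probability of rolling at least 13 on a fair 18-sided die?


Favorable outcomes (roll ≥ 13): 6
Total outcomes = 18
P = 6/18 = 0.3333

P = 0.3333


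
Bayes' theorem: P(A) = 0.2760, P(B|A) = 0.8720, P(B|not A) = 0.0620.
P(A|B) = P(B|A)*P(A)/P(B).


P(B) = P(B|A)*P(A) + P(B|A')*P(A')
= 0.8720*0.2760 + 0.0620*0.7240
= 0.240672 + 0.044888 = 0.285560
P(A|B) = 0.240672/0.285560 = 0.8428

P(A|B) = 0.8428


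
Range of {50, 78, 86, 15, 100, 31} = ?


Max = 100, Min = 15
Range = 100 - 15 = 85

Range = 85


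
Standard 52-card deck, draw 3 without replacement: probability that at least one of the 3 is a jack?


P(at least one) = 1 - P(none)
P(none) = (48/52) × (47/51) × (46/50) = 0.782624
P(at least one) = 1 - 0.782624 = 0.2174

P = 0.2174


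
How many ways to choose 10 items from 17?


C(17,10) = 17!/(10! × 7!)
= 355687428096000/(3628800 × 5040)
= 19448

C(17,10) = 19448


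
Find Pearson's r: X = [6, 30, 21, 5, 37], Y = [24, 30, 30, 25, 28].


Mean X = 19.8000, Mean Y = 27.4000
SD X = 12.734206, SD Y = 2.497999
Cov = 24.480000
r = 24.480000/(12.734206*2.497999) = 0.7696

r = 0.7696


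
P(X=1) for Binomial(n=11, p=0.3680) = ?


C(11,1) = 11
p^1 = 0.368000
(1-p)^10 = 0.010166
P = 11 * 0.368000 * 0.010166 = 0.0412

P(X=1) = 0.0412


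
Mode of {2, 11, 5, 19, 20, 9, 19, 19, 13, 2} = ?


Frequencies: 2:2, 5:1, 9:1, 11:1, 13:1, 19:3, 20:1
Max frequency = 3
Mode = 19

Mode = 19


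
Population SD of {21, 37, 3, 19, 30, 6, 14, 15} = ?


Mean = 18.1250
Variance = 113.6094
SD = sqrt(113.6094) = 10.6588

SD = 10.6588


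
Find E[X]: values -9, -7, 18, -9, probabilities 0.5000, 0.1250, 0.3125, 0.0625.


E[X] = -9*0.5000 - 7*0.1250 + 18*0.3125 - 9*0.0625
= -4.5000 - 0.8750 + 5.6250 - 0.5625
= -0.3125

E[X] = -0.3125


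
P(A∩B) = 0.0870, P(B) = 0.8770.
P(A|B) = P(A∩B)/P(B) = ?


P(A|B) = 0.0870/0.8770 = 0.0992

P(A|B) = 0.0992


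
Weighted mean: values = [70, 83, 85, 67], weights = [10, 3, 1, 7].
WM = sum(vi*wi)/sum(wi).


Numerator = 70*10 + 83*3 + 85*1 + 67*7 = 1503
Denominator = 10 + 3 + 1 + 7 = 21
WM = 1503/21 = 71.5714

WM = 71.5714


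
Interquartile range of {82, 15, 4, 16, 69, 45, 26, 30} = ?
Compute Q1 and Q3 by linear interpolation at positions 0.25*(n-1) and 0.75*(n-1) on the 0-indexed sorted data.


Sorted: 4, 15, 16, 26, 30, 45, 69, 82
Q1 (25th %ile) = 15.7500
Q3 (75th %ile) = 51.0000
IQR = 51.0000 - 15.7500 = 35.2500

IQR = 35.2500


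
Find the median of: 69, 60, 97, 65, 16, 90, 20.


Sorted: 16, 20, 60, 65, 69, 90, 97
n = 7 (odd)
Middle value = 65

Median = 65


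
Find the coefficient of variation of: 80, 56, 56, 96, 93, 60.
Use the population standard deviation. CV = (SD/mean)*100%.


Mean = 73.5000
SD = 16.9485
CV = (16.9485/73.5000)*100 = 23.0591%

CV = 23.0591%


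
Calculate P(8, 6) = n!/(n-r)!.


P(8,6) = 8!/2!
= 40320/2
= 20160

P(8,6) = 20160


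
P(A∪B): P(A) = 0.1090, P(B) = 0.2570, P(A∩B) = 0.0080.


P(A∪B) = 0.1090 + 0.2570 - 0.0080
= 0.3660 - 0.0080
= 0.3580

P(A∪B) = 0.3580


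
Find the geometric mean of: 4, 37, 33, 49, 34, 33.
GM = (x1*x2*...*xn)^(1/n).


Product = 4 × 37 × 33 × 49 × 34 × 33 = 268512552
GM = 268512552^(1/6) = 25.3996

GM = 25.3996


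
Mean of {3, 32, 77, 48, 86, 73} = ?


Sum = 3 + 32 + 77 + 48 + 86 + 73 = 319
n = 6
Mean = 319/6 = 53.1667

Mean = 53.1667


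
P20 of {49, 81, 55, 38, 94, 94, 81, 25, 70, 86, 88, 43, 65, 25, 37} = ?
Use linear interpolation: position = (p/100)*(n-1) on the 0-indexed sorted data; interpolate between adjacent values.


Sorted: 25, 25, 37, 38, 43, 49, 55, 65, 70, 81, 81, 86, 88, 94, 94
n = 15
Index = 20/100 * 14 = 2.8000
Lower = data[2] = 37, Upper = data[3] = 38
P20 = 37 + 0.8000*(1) = 37.8000

P20 = 37.8000


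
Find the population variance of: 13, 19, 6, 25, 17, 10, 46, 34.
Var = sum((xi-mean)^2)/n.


Mean = 21.2500
Squared deviations: 68.0625, 5.0625, 232.5625, 14.0625, 18.0625, 126.5625, 612.5625, 162.5625
Sum = 1239.5000
Variance = 1239.5000/8 = 154.9375

Variance = 154.9375


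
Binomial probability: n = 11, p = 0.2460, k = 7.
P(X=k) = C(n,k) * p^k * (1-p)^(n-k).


C(11,7) = 330
p^7 = 5.451873e-05
(1-p)^4 = 0.323210
P = 330 * 5.451873e-05 * 0.323210 = 0.0058

P(X=7) = 0.0058


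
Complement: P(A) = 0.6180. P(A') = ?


P(not A) = 1 - 0.6180 = 0.3820

P(not A) = 0.3820


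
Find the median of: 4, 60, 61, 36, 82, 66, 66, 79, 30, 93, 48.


Sorted: 4, 30, 36, 48, 60, 61, 66, 66, 79, 82, 93
n = 11 (odd)
Middle value = 61

Median = 61


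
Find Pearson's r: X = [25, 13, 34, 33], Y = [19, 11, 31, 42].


Mean X = 26.2500, Mean Y = 25.7500
SD X = 8.407586, SD Y = 11.776566
Cov = 88.562500
r = 88.562500/(8.407586*11.776566) = 0.8945

r = 0.8945


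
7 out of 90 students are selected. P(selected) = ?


P = 7/90 = 0.0778

P = 0.0778


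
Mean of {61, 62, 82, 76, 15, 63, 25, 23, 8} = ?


Sum = 61 + 62 + 82 + 76 + 15 + 63 + 25 + 23 + 8 = 415
n = 9
Mean = 415/9 = 46.1111

Mean = 46.1111


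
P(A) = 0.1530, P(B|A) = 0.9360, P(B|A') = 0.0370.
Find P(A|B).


P(B) = P(B|A)*P(A) + P(B|A')*P(A')
= 0.9360*0.1530 + 0.0370*0.8470
= 0.143208 + 0.031339 = 0.174547
P(A|B) = 0.143208/0.174547 = 0.8205

P(A|B) = 0.8205


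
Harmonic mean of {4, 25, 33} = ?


Sum of reciprocals = 1/4 + 1/25 + 1/33 = 0.320303
HM = 3/0.320303 = 9.3661

HM = 9.3661


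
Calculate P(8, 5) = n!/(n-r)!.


P(8,5) = 8!/3!
= 40320/6
= 6720

P(8,5) = 6720


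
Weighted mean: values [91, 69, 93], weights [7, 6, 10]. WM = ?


Numerator = 91*7 + 69*6 + 93*10 = 1981
Denominator = 7 + 6 + 10 = 23
WM = 1981/23 = 86.1304

WM = 86.1304


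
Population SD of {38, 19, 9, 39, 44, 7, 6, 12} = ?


Mean = 21.7500
Variance = 223.4375
SD = sqrt(223.4375) = 14.9478

SD = 14.9478


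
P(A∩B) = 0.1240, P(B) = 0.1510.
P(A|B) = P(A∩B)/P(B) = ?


P(A|B) = 0.1240/0.1510 = 0.8212

P(A|B) = 0.8212


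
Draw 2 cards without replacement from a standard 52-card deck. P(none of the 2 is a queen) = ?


P(no queens) = (48/52) × (47/51)
= 0.8507

P = 0.8507


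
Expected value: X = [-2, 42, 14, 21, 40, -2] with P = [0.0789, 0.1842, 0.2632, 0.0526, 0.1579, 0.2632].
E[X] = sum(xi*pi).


E[X] = -2*0.0789 + 42*0.1842 + 14*0.2632 + 21*0.0526 + 40*0.1579 - 2*0.2632
= -0.1578 + 7.7364 + 3.6848 + 1.1046 + 6.3160 - 0.5264
= 18.1576

E[X] = 18.1576


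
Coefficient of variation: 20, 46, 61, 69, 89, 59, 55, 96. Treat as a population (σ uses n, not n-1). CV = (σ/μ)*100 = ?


Mean = 61.8750
SD = 22.3966
CV = (22.3966/61.8750)*100 = 36.1966%

CV = 36.1966%


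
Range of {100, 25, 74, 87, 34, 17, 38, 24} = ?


Max = 100, Min = 17
Range = 100 - 17 = 83

Range = 83


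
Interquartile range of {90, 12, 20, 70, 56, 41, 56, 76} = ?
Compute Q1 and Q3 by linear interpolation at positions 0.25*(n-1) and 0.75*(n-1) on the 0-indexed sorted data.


Sorted: 12, 20, 41, 56, 56, 70, 76, 90
Q1 (25th %ile) = 35.7500
Q3 (75th %ile) = 71.5000
IQR = 71.5000 - 35.7500 = 35.7500

IQR = 35.7500


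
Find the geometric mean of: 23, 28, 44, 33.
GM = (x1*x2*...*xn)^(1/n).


Product = 23 × 28 × 44 × 33 = 935088
GM = 935088^(1/4) = 31.0966

GM = 31.0966


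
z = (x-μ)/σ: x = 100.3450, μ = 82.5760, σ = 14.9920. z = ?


z = (100.3450 - 82.5760)/14.9920
= 17.7690/14.9920
= 1.1852

z = 1.1852


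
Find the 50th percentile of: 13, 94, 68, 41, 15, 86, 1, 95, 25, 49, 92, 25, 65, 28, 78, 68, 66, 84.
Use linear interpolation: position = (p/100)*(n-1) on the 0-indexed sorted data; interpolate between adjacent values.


Sorted: 1, 13, 15, 25, 25, 28, 41, 49, 65, 66, 68, 68, 78, 84, 86, 92, 94, 95
n = 18
Index = 50/100 * 17 = 8.5000
Lower = data[8] = 65, Upper = data[9] = 66
P50 = 65 + 0.5000*(1) = 65.5000

P50 = 65.5000


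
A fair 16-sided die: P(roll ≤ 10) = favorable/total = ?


Favorable outcomes (roll ≤ 10): 10
Total outcomes = 16
P = 10/16 = 0.6250

P = 0.6250


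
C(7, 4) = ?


C(7,4) = 7!/(4! × 3!)
= 5040/(24 × 6)
= 35

C(7,4) = 35


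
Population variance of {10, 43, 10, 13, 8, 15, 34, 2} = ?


Mean = 16.8750
Squared deviations: 47.2656, 682.5156, 47.2656, 15.0156, 78.7656, 3.5156, 293.2656, 221.2656
Sum = 1388.8750
Variance = 1388.8750/8 = 173.6094

Variance = 173.6094


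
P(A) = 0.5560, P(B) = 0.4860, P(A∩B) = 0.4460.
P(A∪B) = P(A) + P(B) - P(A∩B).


P(A∪B) = 0.5560 + 0.4860 - 0.4460
= 1.0420 - 0.4460
= 0.5960

P(A∪B) = 0.5960


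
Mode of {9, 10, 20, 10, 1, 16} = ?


Frequencies: 1:1, 9:1, 10:2, 16:1, 20:1
Max frequency = 2
Mode = 10

Mode = 10


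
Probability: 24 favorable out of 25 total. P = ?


P = 24/25 = 0.9600

P = 0.9600


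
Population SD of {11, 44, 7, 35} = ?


Mean = 24.2500
Variance = 244.6875
SD = sqrt(244.6875) = 15.6425

SD = 15.6425


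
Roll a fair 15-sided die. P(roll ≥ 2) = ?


Favorable outcomes (roll ≥ 2): 14
Total outcomes = 15
P = 14/15 = 0.9333

P = 0.9333


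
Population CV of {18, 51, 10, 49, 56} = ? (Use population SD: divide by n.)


Mean = 36.8000
SD = 18.9251
CV = (18.9251/36.8000)*100 = 51.4269%

CV = 51.4269%


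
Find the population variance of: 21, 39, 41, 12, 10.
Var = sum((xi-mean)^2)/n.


Mean = 24.6000
Squared deviations: 12.9600, 207.3600, 268.9600, 158.7600, 213.1600
Sum = 861.2000
Variance = 861.2000/5 = 172.2400

Variance = 172.2400


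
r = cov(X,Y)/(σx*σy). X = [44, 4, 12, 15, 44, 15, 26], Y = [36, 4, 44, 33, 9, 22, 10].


Mean X = 22.8571, Mean Y = 22.5714
SD X = 14.642683, SD Y = 14.321384
Cov = -0.346939
r = -0.346939/(14.642683*14.321384) = -0.0017

r = -0.0017


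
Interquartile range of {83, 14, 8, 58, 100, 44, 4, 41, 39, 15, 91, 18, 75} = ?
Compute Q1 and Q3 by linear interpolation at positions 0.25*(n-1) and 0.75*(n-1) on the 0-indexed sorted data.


Sorted: 4, 8, 14, 15, 18, 39, 41, 44, 58, 75, 83, 91, 100
Q1 (25th %ile) = 15.0000
Q3 (75th %ile) = 75.0000
IQR = 75.0000 - 15.0000 = 60.0000

IQR = 60.0000


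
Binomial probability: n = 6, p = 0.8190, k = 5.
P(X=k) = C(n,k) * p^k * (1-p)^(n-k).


C(6,5) = 6
p^5 = 0.368485
(1-p)^1 = 0.181000
P = 6 * 0.368485 * 0.181000 = 0.4002

P(X=5) = 0.4002


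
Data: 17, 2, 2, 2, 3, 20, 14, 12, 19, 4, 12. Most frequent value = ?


Frequencies: 2:3, 3:1, 4:1, 12:2, 14:1, 17:1, 19:1, 20:1
Max frequency = 3
Mode = 2

Mode = 2


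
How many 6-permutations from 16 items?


P(16,6) = 16!/10!
= 20922789888000/3628800
= 5765760

P(16,6) = 5765760


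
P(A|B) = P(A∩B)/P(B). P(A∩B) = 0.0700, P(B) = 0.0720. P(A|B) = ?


P(A|B) = 0.0700/0.0720 = 0.9722

P(A|B) = 0.9722


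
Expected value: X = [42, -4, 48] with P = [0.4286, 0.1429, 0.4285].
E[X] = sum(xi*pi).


E[X] = 42*0.4286 - 4*0.1429 + 48*0.4285
= 18.0012 - 0.5716 + 20.5680
= 37.9976

E[X] = 37.9976


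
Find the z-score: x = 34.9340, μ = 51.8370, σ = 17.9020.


z = (34.9340 - 51.8370)/17.9020
= -16.9030/17.9020
= -0.9442

z = -0.9442


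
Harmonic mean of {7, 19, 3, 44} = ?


Sum of reciprocals = 1/7 + 1/19 + 1/3 + 1/44 = 0.551549
HM = 4/0.551549 = 7.2523

HM = 7.2523


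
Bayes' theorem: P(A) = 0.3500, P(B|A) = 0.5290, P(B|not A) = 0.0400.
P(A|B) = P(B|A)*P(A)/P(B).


P(B) = P(B|A)*P(A) + P(B|A')*P(A')
= 0.5290*0.3500 + 0.0400*0.6500
= 0.185150 + 0.026000 = 0.211150
P(A|B) = 0.185150/0.211150 = 0.8769

P(A|B) = 0.8769


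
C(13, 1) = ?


C(13,1) = 13!/(1! × 12!)
= 6227020800/(1 × 479001600)
= 13

C(13,1) = 13


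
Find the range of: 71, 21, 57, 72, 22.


Max = 72, Min = 21
Range = 72 - 21 = 51

Range = 51


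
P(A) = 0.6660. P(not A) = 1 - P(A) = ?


P(not A) = 1 - 0.6660 = 0.3340

P(not A) = 0.3340


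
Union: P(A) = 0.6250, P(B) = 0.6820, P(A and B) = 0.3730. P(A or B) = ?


P(A∪B) = 0.6250 + 0.6820 - 0.3730
= 1.3070 - 0.3730
= 0.9340

P(A∪B) = 0.9340


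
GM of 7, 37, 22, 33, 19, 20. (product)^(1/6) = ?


Product = 7 × 37 × 22 × 33 × 19 × 20 = 71452920
GM = 71452920^(1/6) = 20.3706

GM = 20.3706


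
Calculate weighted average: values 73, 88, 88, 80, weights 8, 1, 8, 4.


Numerator = 73*8 + 88*1 + 88*8 + 80*4 = 1696
Denominator = 8 + 1 + 8 + 4 = 21
WM = 1696/21 = 80.7619

WM = 80.7619


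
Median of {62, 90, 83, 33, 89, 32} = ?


Sorted: 32, 33, 62, 83, 89, 90
n = 6 (even)
Middle values: 62 and 83
Median = (62+83)/2 = 72.5000

Median = 72.5000


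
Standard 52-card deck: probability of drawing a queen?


4 queens in 52 cards
P = 4/52 = 0.0769

P = 0.0769


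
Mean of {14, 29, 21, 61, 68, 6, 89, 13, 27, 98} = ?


Sum = 14 + 29 + 21 + 61 + 68 + 6 + 89 + 13 + 27 + 98 = 426
n = 10
Mean = 426/10 = 42.6000

Mean = 42.6000


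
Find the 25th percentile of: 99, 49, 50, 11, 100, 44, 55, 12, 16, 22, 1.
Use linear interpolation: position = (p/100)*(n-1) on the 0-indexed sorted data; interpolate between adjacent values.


Sorted: 1, 11, 12, 16, 22, 44, 49, 50, 55, 99, 100
n = 11
Index = 25/100 * 10 = 2.5000
Lower = data[2] = 12, Upper = data[3] = 16
P25 = 12 + 0.5000*(4) = 14.0000

P25 = 14.0000


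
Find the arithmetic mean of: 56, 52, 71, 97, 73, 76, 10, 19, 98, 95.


Sum = 56 + 52 + 71 + 97 + 73 + 76 + 10 + 19 + 98 + 95 = 647
n = 10
Mean = 647/10 = 64.7000

Mean = 64.7000


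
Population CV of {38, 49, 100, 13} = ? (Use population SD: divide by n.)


Mean = 50.0000
SD = 31.6781
CV = (31.6781/50.0000)*100 = 63.3561%

CV = 63.3561%


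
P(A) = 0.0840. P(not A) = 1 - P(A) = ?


P(not A) = 1 - 0.0840 = 0.9160

P(not A) = 0.9160


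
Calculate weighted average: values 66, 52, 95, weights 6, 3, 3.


Numerator = 66*6 + 52*3 + 95*3 = 837
Denominator = 6 + 3 + 3 = 12
WM = 837/12 = 69.7500

WM = 69.7500


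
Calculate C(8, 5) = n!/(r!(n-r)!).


C(8,5) = 8!/(5! × 3!)
= 40320/(120 × 6)
= 56

C(8,5) = 56


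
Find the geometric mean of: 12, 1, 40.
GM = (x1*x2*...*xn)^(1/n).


Product = 12 × 1 × 40 = 480
GM = 480^(1/3) = 7.8297

GM = 7.8297


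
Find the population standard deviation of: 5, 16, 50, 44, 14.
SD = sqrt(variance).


Mean = 25.8000
Variance = 316.9600
SD = sqrt(316.9600) = 17.8034

SD = 17.8034


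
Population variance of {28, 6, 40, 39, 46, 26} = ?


Mean = 30.8333
Squared deviations: 8.0278, 616.6944, 84.0278, 66.6944, 230.0278, 23.3611
Sum = 1028.8333
Variance = 1028.8333/6 = 171.4722

Variance = 171.4722


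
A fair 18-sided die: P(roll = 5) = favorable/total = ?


Favorable outcomes (roll = 5): 1
Total outcomes = 18
P = 1/18 = 0.0556

P = 0.0556


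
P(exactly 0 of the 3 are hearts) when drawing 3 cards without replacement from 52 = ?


Hypergeometric: P(X=0) = C(13,0)·C(39,3) / C(52,3)
= 1 × 9139 / 22100
= 9139/22100 = 0.4135

P = 0.4135


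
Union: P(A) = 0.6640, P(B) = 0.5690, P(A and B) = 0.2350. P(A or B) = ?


P(A∪B) = 0.6640 + 0.5690 - 0.2350
= 1.2330 - 0.2350
= 0.9980

P(A∪B) = 0.9980


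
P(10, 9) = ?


P(10,9) = 10!/1!
= 3628800/1
= 3628800

P(10,9) = 3628800


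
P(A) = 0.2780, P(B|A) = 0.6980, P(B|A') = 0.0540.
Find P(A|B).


P(B) = P(B|A)*P(A) + P(B|A')*P(A')
= 0.6980*0.2780 + 0.0540*0.7220
= 0.194044 + 0.038988 = 0.233032
P(A|B) = 0.194044/0.233032 = 0.8327

P(A|B) = 0.8327


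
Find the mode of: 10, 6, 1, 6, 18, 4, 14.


Frequencies: 1:1, 4:1, 6:2, 10:1, 14:1, 18:1
Max frequency = 2
Mode = 6

Mode = 6


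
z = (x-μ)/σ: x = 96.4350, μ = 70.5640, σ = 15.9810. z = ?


z = (96.4350 - 70.5640)/15.9810
= 25.8710/15.9810
= 1.6189

z = 1.6189


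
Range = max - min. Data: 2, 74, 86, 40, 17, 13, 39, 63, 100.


Max = 100, Min = 2
Range = 100 - 2 = 98

Range = 98


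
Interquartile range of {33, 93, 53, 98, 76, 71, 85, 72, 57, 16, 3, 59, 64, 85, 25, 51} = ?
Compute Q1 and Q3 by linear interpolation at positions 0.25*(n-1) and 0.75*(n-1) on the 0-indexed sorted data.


Sorted: 3, 16, 25, 33, 51, 53, 57, 59, 64, 71, 72, 76, 85, 85, 93, 98
Q1 (25th %ile) = 46.5000
Q3 (75th %ile) = 78.2500
IQR = 78.2500 - 46.5000 = 31.7500

IQR = 31.7500


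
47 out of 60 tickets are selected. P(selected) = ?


P = 47/60 = 0.7833

P = 0.7833


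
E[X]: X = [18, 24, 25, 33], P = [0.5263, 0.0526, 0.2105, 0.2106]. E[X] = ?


E[X] = 18*0.5263 + 24*0.0526 + 25*0.2105 + 33*0.2106
= 9.4734 + 1.2624 + 5.2625 + 6.9498
= 22.9481

E[X] = 22.9481


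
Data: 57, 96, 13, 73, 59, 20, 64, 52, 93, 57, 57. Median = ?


Sorted: 13, 20, 52, 57, 57, 57, 59, 64, 73, 93, 96
n = 11 (odd)
Middle value = 57

Median = 57


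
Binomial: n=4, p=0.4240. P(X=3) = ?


C(4,3) = 4
p^3 = 0.076225
(1-p)^1 = 0.576000
P = 4 * 0.076225 * 0.576000 = 0.1756

P(X=3) = 0.1756


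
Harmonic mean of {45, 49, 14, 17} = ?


Sum of reciprocals = 1/45 + 1/49 + 1/14 + 1/17 = 0.172882
HM = 4/0.172882 = 23.1371

HM = 23.1371


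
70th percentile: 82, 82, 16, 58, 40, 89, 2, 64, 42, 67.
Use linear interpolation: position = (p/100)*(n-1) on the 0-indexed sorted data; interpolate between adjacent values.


Sorted: 2, 16, 40, 42, 58, 64, 67, 82, 82, 89
n = 10
Index = 70/100 * 9 = 6.3000
Lower = data[6] = 67, Upper = data[7] = 82
P70 = 67 + 0.3000*(15) = 71.5000

P70 = 71.5000


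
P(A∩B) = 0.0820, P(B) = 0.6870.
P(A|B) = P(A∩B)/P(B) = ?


P(A|B) = 0.0820/0.6870 = 0.1194

P(A|B) = 0.1194


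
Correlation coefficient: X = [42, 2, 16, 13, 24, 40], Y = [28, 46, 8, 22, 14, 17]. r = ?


Mean X = 22.8333, Mean Y = 22.5000
SD X = 14.380736, SD Y = 12.216792
Cov = -64.083333
r = -64.083333/(14.380736*12.216792) = -0.3648

r = -0.3648


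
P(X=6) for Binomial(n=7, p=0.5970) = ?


C(7,6) = 7
p^6 = 0.045274
(1-p)^1 = 0.403000
P = 7 * 0.045274 * 0.403000 = 0.1277

P(X=6) = 0.1277


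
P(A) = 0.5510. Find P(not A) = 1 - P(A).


P(not A) = 1 - 0.5510 = 0.4490

P(not A) = 0.4490


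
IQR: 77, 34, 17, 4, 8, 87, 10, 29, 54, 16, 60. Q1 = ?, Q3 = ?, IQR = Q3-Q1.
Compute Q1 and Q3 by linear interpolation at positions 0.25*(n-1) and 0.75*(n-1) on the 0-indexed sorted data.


Sorted: 4, 8, 10, 16, 17, 29, 34, 54, 60, 77, 87
Q1 (25th %ile) = 13.0000
Q3 (75th %ile) = 57.0000
IQR = 57.0000 - 13.0000 = 44.0000

IQR = 44.0000


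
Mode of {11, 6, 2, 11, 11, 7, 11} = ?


Frequencies: 2:1, 6:1, 7:1, 11:4
Max frequency = 4
Mode = 11

Mode = 11


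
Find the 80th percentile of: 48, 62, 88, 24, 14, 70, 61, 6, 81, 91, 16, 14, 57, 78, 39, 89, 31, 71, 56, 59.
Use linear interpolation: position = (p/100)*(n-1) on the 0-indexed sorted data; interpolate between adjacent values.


Sorted: 6, 14, 14, 16, 24, 31, 39, 48, 56, 57, 59, 61, 62, 70, 71, 78, 81, 88, 89, 91
n = 20
Index = 80/100 * 19 = 15.2000
Lower = data[15] = 78, Upper = data[16] = 81
P80 = 78 + 0.2000*(3) = 78.6000

P80 = 78.6000


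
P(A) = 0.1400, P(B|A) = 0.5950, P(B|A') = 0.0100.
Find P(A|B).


P(B) = P(B|A)*P(A) + P(B|A')*P(A')
= 0.5950*0.1400 + 0.0100*0.8600
= 0.083300 + 0.008600 = 0.091900
P(A|B) = 0.083300/0.091900 = 0.9064

P(A|B) = 0.9064


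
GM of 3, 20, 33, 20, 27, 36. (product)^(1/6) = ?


Product = 3 × 20 × 33 × 20 × 27 × 36 = 38491200
GM = 38491200^(1/6) = 18.3750

GM = 18.3750


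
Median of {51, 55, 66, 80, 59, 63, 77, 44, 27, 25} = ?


Sorted: 25, 27, 44, 51, 55, 59, 63, 66, 77, 80
n = 10 (even)
Middle values: 55 and 59
Median = (55+59)/2 = 57.0000

Median = 57.0000


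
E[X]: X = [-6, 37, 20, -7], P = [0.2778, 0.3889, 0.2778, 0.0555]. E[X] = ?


E[X] = -6*0.2778 + 37*0.3889 + 20*0.2778 - 7*0.0555
= -1.6668 + 14.3893 + 5.5560 - 0.3885
= 17.8900

E[X] = 17.8900


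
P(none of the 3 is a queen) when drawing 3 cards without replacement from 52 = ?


P(no queens) = (48/52) × (47/51) × (46/50)
= 0.7826

P = 0.7826


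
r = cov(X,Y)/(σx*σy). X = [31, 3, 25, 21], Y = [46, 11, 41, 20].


Mean X = 20.0000, Mean Y = 29.5000
SD X = 10.440307, SD Y = 14.465476
Cov = 136.000000
r = 136.000000/(10.440307*14.465476) = 0.9005

r = 0.9005


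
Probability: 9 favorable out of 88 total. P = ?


P = 9/88 = 0.1023

P = 0.1023


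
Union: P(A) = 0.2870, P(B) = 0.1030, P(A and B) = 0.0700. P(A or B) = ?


P(A∪B) = 0.2870 + 0.1030 - 0.0700
= 0.3900 - 0.0700
= 0.3200

P(A∪B) = 0.3200


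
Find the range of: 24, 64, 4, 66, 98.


Max = 98, Min = 4
Range = 98 - 4 = 94

Range = 94


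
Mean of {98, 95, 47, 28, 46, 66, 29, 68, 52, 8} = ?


Sum = 98 + 95 + 47 + 28 + 46 + 66 + 29 + 68 + 52 + 8 = 537
n = 10
Mean = 537/10 = 53.7000

Mean = 53.7000


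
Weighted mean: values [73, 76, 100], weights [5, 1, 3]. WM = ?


Numerator = 73*5 + 76*1 + 100*3 = 741
Denominator = 5 + 1 + 3 = 9
WM = 741/9 = 82.3333

WM = 82.3333


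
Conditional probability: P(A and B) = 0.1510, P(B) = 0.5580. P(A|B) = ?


P(A|B) = 0.1510/0.5580 = 0.2706

P(A|B) = 0.2706


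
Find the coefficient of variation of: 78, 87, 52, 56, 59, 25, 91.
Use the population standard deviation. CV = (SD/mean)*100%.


Mean = 64.0000
SD = 21.4076
CV = (21.4076/64.0000)*100 = 33.4494%

CV = 33.4494%


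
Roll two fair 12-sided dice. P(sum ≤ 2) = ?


Total outcomes = 12×12 = 144
Favorable (sum ≤ 2): 1
P = 1/144 = 0.0069

P = 0.0069


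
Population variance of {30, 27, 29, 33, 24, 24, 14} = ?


Mean = 25.8571
Squared deviations: 17.1633, 1.3061, 9.8776, 51.0204, 3.4490, 3.4490, 140.5918
Sum = 226.8571
Variance = 226.8571/7 = 32.4082

Variance = 32.4082


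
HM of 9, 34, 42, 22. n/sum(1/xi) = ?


Sum of reciprocals = 1/9 + 1/34 + 1/42 + 1/22 = 0.209787
HM = 4/0.209787 = 19.0670

HM = 19.0670


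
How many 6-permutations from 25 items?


P(25,6) = 25!/19!
= 15511210043330985984000000/121645100408832000
= 127512000

P(25,6) = 127512000


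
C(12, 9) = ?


C(12,9) = 12!/(9! × 3!)
= 479001600/(362880 × 6)
= 220

C(12,9) = 220


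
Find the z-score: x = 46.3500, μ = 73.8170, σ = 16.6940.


z = (46.3500 - 73.8170)/16.6940
= -27.4670/16.6940
= -1.6453

z = -1.6453


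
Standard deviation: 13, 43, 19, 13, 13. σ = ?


Mean = 20.2000
Variance = 135.3600
SD = sqrt(135.3600) = 11.6344

SD = 11.6344


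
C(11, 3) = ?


C(11,3) = 11!/(3! × 8!)
= 39916800/(6 × 40320)
= 165

C(11,3) = 165


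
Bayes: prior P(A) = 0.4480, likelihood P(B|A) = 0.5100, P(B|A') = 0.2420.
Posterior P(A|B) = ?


P(B) = P(B|A)*P(A) + P(B|A')*P(A')
= 0.5100*0.4480 + 0.2420*0.5520
= 0.228480 + 0.133584 = 0.362064
P(A|B) = 0.228480/0.362064 = 0.6310

P(A|B) = 0.6310


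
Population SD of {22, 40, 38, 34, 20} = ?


Mean = 30.8000
Variance = 68.1600
SD = sqrt(68.1600) = 8.2559

SD = 8.2559


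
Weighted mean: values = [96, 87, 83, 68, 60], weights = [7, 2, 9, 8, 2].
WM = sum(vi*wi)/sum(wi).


Numerator = 96*7 + 87*2 + 83*9 + 68*8 + 60*2 = 2257
Denominator = 7 + 2 + 9 + 8 + 2 = 28
WM = 2257/28 = 80.6071

WM = 80.6071


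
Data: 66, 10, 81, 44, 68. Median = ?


Sorted: 10, 44, 66, 68, 81
n = 5 (odd)
Middle value = 66

Median = 66


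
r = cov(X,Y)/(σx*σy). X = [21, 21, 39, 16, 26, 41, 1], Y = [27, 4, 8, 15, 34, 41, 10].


Mean X = 23.5714, Mean Y = 19.8571
SD X = 12.692598, SD Y = 13.152171
Cov = 71.653061
r = 71.653061/(12.692598*13.152171) = 0.4292

r = 0.4292


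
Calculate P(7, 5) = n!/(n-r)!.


P(7,5) = 7!/2!
= 5040/2
= 2520

P(7,5) = 2520


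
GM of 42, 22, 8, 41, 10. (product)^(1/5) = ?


Product = 42 × 22 × 8 × 41 × 10 = 3030720
GM = 3030720^(1/5) = 19.7838

GM = 19.7838


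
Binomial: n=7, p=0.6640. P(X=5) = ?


C(7,5) = 21
p^5 = 0.129074
(1-p)^2 = 0.112896
P = 21 * 0.129074 * 0.112896 = 0.3060

P(X=5) = 0.3060


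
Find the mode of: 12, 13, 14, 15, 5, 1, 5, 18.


Frequencies: 1:1, 5:2, 12:1, 13:1, 14:1, 15:1, 18:1
Max frequency = 2
Mode = 5

Mode = 5


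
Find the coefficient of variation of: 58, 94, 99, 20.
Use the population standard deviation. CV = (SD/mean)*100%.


Mean = 67.7500
SD = 31.7834
CV = (31.7834/67.7500)*100 = 46.9128%

CV = 46.9128%


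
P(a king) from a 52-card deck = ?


4 kings in 52 cards
P = 4/52 = 0.0769

P = 0.0769


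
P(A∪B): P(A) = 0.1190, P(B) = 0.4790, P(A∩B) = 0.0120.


P(A∪B) = 0.1190 + 0.4790 - 0.0120
= 0.5980 - 0.0120
= 0.5860

P(A∪B) = 0.5860


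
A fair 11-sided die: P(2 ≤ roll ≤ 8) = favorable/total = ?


Favorable outcomes (2 ≤ roll ≤ 8): 7
Total outcomes = 11
P = 7/11 = 0.6364

P = 0.6364


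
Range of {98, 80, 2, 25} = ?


Max = 98, Min = 2
Range = 98 - 2 = 96

Range = 96


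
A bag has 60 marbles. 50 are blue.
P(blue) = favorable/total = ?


P = 50/60 = 0.8333

P = 0.8333


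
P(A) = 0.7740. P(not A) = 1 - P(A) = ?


P(not A) = 1 - 0.7740 = 0.2260

P(not A) = 0.2260


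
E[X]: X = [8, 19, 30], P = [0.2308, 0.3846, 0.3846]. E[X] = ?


E[X] = 8*0.2308 + 19*0.3846 + 30*0.3846
= 1.8464 + 7.3074 + 11.5380
= 20.6918

E[X] = 20.6918


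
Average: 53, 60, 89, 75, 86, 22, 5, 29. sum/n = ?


Sum = 53 + 60 + 89 + 75 + 86 + 22 + 5 + 29 = 419
n = 8
Mean = 419/8 = 52.3750

Mean = 52.3750


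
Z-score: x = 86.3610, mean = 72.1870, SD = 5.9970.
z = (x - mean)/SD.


z = (86.3610 - 72.1870)/5.9970
= 14.1740/5.9970
= 2.3635

z = 2.3635


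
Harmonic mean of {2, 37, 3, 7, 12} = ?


Sum of reciprocals = 1/2 + 1/37 + 1/3 + 1/7 + 1/12 = 1.086551
HM = 5/1.086551 = 4.6017

HM = 4.6017


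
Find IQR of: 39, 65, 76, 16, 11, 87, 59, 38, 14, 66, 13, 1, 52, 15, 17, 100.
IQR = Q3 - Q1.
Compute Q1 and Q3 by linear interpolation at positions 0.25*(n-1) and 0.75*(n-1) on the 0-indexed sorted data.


Sorted: 1, 11, 13, 14, 15, 16, 17, 38, 39, 52, 59, 65, 66, 76, 87, 100
Q1 (25th %ile) = 14.7500
Q3 (75th %ile) = 65.2500
IQR = 65.2500 - 14.7500 = 50.5000

IQR = 50.5000


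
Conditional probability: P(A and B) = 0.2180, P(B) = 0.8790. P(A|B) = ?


P(A|B) = 0.2180/0.8790 = 0.2480

P(A|B) = 0.2480


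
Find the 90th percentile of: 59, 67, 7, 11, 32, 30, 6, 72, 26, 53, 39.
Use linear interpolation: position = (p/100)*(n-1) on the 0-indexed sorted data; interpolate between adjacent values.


Sorted: 6, 7, 11, 26, 30, 32, 39, 53, 59, 67, 72
n = 11
Index = 90/100 * 10 = 9.0000
Lower = data[9] = 67, Upper = data[10] = 72
P90 = 67 + 0*(5) = 67.0000

P90 = 67.0000


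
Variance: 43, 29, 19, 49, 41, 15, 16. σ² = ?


Mean = 30.2857
Squared deviations: 161.6531, 1.6531, 127.3673, 350.2245, 114.7959, 233.6531, 204.0816
Sum = 1193.4286
Variance = 1193.4286/7 = 170.4898

Variance = 170.4898


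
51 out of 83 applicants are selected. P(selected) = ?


P = 51/83 = 0.6145

P = 0.6145


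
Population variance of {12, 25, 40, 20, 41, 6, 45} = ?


Mean = 27.0000
Squared deviations: 225.0000, 4.0000, 169.0000, 49.0000, 196.0000, 441.0000, 324.0000
Sum = 1408.0000
Variance = 1408.0000/7 = 201.1429

Variance = 201.1429


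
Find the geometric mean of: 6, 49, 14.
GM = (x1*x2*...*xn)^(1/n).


Product = 6 × 49 × 14 = 4116
GM = 4116^(1/3) = 16.0260

GM = 16.0260


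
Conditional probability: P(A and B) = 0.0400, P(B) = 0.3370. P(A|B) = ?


P(A|B) = 0.0400/0.3370 = 0.1187

P(A|B) = 0.1187


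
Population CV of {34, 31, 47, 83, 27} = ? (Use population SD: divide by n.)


Mean = 44.4000
SD = 20.4313
CV = (20.4313/44.4000)*100 = 46.0166%

CV = 46.0166%


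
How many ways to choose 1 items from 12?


C(12,1) = 12!/(1! × 11!)
= 479001600/(1 × 39916800)
= 12

C(12,1) = 12


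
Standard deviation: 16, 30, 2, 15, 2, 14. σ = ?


Mean = 13.1667
Variance = 90.8056
SD = sqrt(90.8056) = 9.5292

SD = 9.5292


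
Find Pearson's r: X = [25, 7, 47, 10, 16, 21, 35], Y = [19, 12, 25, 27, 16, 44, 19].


Mean X = 23.0000, Mean Y = 23.1429
SD X = 13.103980, SD Y = 9.731078
Cov = 17.571429
r = 17.571429/(13.103980*9.731078) = 0.1378

r = 0.1378


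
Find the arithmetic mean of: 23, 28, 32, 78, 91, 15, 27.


Sum = 23 + 28 + 32 + 78 + 91 + 15 + 27 = 294
n = 7
Mean = 294/7 = 42.0000

Mean = 42.0000


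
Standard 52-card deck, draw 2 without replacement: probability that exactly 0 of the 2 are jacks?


Hypergeometric: P(X=0) = C(4,0)·C(48,2) / C(52,2)
= 1 × 1128 / 1326
= 1128/1326 = 0.8507

P = 0.8507


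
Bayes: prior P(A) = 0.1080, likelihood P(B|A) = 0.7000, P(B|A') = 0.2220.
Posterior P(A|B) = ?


P(B) = P(B|A)*P(A) + P(B|A')*P(A')
= 0.7000*0.1080 + 0.2220*0.8920
= 0.075600 + 0.198024 = 0.273624
P(A|B) = 0.075600/0.273624 = 0.2763

P(A|B) = 0.2763


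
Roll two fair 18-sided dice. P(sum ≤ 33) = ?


Total outcomes = 18×18 = 324
Favorable (sum ≤ 33): 318
P = 318/324 = 0.9815

P = 0.9815


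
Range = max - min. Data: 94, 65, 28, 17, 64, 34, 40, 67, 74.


Max = 94, Min = 17
Range = 94 - 17 = 77

Range = 77


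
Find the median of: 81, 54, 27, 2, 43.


Sorted: 2, 27, 43, 54, 81
n = 5 (odd)
Middle value = 43

Median = 43


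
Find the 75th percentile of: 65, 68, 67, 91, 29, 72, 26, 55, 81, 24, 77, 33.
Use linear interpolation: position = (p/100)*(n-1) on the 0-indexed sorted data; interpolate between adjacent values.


Sorted: 24, 26, 29, 33, 55, 65, 67, 68, 72, 77, 81, 91
n = 12
Index = 75/100 * 11 = 8.2500
Lower = data[8] = 72, Upper = data[9] = 77
P75 = 72 + 0.2500*(5) = 73.2500

P75 = 73.2500


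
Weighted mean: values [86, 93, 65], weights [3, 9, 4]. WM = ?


Numerator = 86*3 + 93*9 + 65*4 = 1355
Denominator = 3 + 9 + 4 = 16
WM = 1355/16 = 84.6875

WM = 84.6875


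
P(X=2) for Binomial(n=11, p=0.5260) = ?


C(11,2) = 55
p^2 = 0.276676
(1-p)^9 = 0.001208
P = 55 * 0.276676 * 0.001208 = 0.0184

P(X=2) = 0.0184


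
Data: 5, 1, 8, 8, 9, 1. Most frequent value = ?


Frequencies: 1:2, 5:1, 8:2, 9:1
Max frequency = 2
Mode = 1, 8

Mode = 1, 8


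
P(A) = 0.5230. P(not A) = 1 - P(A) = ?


P(not A) = 1 - 0.5230 = 0.4770

P(not A) = 0.4770


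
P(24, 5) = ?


P(24,5) = 24!/19!
= 620448401733239439360000/121645100408832000
= 5100480

P(24,5) = 5100480


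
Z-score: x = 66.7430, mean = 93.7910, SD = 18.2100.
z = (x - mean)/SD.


z = (66.7430 - 93.7910)/18.2100
= -27.0480/18.2100
= -1.4853

z = -1.4853


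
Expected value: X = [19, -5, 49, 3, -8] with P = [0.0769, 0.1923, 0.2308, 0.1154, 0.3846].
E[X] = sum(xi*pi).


E[X] = 19*0.0769 - 5*0.1923 + 49*0.2308 + 3*0.1154 - 8*0.3846
= 1.4611 - 0.9615 + 11.3092 + 0.3462 - 3.0768
= 9.0782

E[X] = 9.0782


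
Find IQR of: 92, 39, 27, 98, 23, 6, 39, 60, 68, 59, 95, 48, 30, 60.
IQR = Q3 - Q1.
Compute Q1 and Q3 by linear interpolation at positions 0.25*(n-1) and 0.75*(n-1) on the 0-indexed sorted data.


Sorted: 6, 23, 27, 30, 39, 39, 48, 59, 60, 60, 68, 92, 95, 98
Q1 (25th %ile) = 32.2500
Q3 (75th %ile) = 66.0000
IQR = 66.0000 - 32.2500 = 33.7500

IQR = 33.7500


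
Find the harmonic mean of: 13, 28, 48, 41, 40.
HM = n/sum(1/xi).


Sum of reciprocals = 1/13 + 1/28 + 1/48 + 1/41 + 1/40 = 0.182861
HM = 5/0.182861 = 27.3432

HM = 27.3432


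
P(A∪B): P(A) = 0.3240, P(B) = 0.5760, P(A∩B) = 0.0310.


P(A∪B) = 0.3240 + 0.5760 - 0.0310
= 0.9000 - 0.0310
= 0.8690

P(A∪B) = 0.8690


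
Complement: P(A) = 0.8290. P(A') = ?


P(not A) = 1 - 0.8290 = 0.1710

P(not A) = 0.1710


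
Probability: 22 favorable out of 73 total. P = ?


P = 22/73 = 0.3014

P = 0.3014


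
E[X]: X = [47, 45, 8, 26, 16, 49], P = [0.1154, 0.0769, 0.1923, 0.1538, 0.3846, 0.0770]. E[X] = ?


E[X] = 47*0.1154 + 45*0.0769 + 8*0.1923 + 26*0.1538 + 16*0.3846 + 49*0.0770
= 5.4238 + 3.4605 + 1.5384 + 3.9988 + 6.1536 + 3.7730
= 24.3481

E[X] = 24.3481


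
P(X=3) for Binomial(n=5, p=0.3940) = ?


C(5,3) = 10
p^3 = 0.061163
(1-p)^2 = 0.367236
P = 10 * 0.061163 * 0.367236 = 0.2246

P(X=3) = 0.2246


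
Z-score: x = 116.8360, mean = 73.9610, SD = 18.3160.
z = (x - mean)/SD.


z = (116.8360 - 73.9610)/18.3160
= 42.8750/18.3160
= 2.3408

z = 2.3408


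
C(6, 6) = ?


C(6,6) = 6!/(6! × 0!)
= 720/(720 × 1)
= 1

C(6,6) = 1


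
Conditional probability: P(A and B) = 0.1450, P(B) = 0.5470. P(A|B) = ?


P(A|B) = 0.1450/0.5470 = 0.2651

P(A|B) = 0.2651


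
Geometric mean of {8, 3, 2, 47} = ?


Product = 8 × 3 × 2 × 47 = 2256
GM = 2256^(1/4) = 6.8918

GM = 6.8918


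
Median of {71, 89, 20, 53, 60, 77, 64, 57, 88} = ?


Sorted: 20, 53, 57, 60, 64, 71, 77, 88, 89
n = 9 (odd)
Middle value = 64

Median = 64


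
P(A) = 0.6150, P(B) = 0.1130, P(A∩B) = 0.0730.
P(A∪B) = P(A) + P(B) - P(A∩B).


P(A∪B) = 0.6150 + 0.1130 - 0.0730
= 0.7280 - 0.0730
= 0.6550

P(A∪B) = 0.6550


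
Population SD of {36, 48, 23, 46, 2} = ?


Mean = 31.0000
Variance = 288.8000
SD = sqrt(288.8000) = 16.9941

SD = 16.9941


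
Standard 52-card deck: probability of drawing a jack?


4 jacks in 52 cards
P = 4/52 = 0.0769

P = 0.0769


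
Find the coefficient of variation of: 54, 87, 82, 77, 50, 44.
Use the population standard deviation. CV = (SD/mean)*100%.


Mean = 65.6667
SD = 16.8391
CV = (16.8391/65.6667)*100 = 25.6433%

CV = 25.6433%


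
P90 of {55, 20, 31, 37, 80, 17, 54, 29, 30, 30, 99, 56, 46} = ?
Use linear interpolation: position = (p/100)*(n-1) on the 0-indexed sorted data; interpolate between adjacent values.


Sorted: 17, 20, 29, 30, 30, 31, 37, 46, 54, 55, 56, 80, 99
n = 13
Index = 90/100 * 12 = 10.8000
Lower = data[10] = 56, Upper = data[11] = 80
P90 = 56 + 0.8000*(24) = 75.2000

P90 = 75.2000


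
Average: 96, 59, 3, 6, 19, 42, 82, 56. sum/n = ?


Sum = 96 + 59 + 3 + 6 + 19 + 42 + 82 + 56 = 363
n = 8
Mean = 363/8 = 45.3750

Mean = 45.3750


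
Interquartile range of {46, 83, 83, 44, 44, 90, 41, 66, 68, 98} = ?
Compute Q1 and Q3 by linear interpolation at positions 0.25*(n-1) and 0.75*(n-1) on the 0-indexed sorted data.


Sorted: 41, 44, 44, 46, 66, 68, 83, 83, 90, 98
Q1 (25th %ile) = 44.5000
Q3 (75th %ile) = 83.0000
IQR = 83.0000 - 44.5000 = 38.5000

IQR = 38.5000


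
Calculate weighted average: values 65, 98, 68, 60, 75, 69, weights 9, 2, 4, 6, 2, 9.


Numerator = 65*9 + 98*2 + 68*4 + 60*6 + 75*2 + 69*9 = 2184
Denominator = 9 + 2 + 4 + 6 + 2 + 9 = 32
WM = 2184/32 = 68.2500

WM = 68.2500


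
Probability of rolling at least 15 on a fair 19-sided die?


Favorable outcomes (roll ≥ 15): 5
Total outcomes = 19
P = 5/19 = 0.2632

P = 0.2632


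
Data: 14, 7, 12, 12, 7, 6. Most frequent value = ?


Frequencies: 6:1, 7:2, 12:2, 14:1
Max frequency = 2
Mode = 7, 12

Mode = 7, 12


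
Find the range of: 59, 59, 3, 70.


Max = 70, Min = 3
Range = 70 - 3 = 67

Range = 67


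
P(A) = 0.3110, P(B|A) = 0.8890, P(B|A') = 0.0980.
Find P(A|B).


P(B) = P(B|A)*P(A) + P(B|A')*P(A')
= 0.8890*0.3110 + 0.0980*0.6890
= 0.276479 + 0.067522 = 0.344001
P(A|B) = 0.276479/0.344001 = 0.8037

P(A|B) = 0.8037


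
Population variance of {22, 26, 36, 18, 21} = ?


Mean = 24.6000
Squared deviations: 6.7600, 1.9600, 129.9600, 43.5600, 12.9600
Sum = 195.2000
Variance = 195.2000/5 = 39.0400

Variance = 39.0400


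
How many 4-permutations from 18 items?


P(18,4) = 18!/14!
= 6402373705728000/87178291200
= 73440

P(18,4) = 73440
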